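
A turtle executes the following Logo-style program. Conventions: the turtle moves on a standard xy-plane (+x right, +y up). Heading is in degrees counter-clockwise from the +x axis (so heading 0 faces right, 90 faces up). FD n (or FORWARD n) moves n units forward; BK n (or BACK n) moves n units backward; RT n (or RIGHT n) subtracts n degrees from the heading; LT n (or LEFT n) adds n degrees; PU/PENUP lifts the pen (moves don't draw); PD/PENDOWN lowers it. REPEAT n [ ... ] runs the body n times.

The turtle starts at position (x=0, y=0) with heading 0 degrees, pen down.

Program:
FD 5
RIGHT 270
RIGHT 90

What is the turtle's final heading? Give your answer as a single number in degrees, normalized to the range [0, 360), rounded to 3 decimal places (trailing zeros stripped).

Answer: 0

Derivation:
Executing turtle program step by step:
Start: pos=(0,0), heading=0, pen down
FD 5: (0,0) -> (5,0) [heading=0, draw]
RT 270: heading 0 -> 90
RT 90: heading 90 -> 0
Final: pos=(5,0), heading=0, 1 segment(s) drawn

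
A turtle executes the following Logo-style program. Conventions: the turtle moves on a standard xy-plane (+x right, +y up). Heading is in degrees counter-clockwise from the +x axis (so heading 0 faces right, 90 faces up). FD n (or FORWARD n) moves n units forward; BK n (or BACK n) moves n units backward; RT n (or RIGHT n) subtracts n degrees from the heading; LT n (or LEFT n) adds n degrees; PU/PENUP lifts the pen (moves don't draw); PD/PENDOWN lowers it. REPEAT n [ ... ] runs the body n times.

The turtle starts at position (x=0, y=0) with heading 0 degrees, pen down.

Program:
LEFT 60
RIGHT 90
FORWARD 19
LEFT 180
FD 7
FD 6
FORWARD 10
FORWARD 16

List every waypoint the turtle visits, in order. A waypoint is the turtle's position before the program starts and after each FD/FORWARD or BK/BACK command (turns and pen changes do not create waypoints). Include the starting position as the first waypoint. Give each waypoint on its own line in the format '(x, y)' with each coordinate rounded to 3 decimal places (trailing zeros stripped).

Answer: (0, 0)
(16.454, -9.5)
(10.392, -6)
(5.196, -3)
(-3.464, 2)
(-17.321, 10)

Derivation:
Executing turtle program step by step:
Start: pos=(0,0), heading=0, pen down
LT 60: heading 0 -> 60
RT 90: heading 60 -> 330
FD 19: (0,0) -> (16.454,-9.5) [heading=330, draw]
LT 180: heading 330 -> 150
FD 7: (16.454,-9.5) -> (10.392,-6) [heading=150, draw]
FD 6: (10.392,-6) -> (5.196,-3) [heading=150, draw]
FD 10: (5.196,-3) -> (-3.464,2) [heading=150, draw]
FD 16: (-3.464,2) -> (-17.321,10) [heading=150, draw]
Final: pos=(-17.321,10), heading=150, 5 segment(s) drawn
Waypoints (6 total):
(0, 0)
(16.454, -9.5)
(10.392, -6)
(5.196, -3)
(-3.464, 2)
(-17.321, 10)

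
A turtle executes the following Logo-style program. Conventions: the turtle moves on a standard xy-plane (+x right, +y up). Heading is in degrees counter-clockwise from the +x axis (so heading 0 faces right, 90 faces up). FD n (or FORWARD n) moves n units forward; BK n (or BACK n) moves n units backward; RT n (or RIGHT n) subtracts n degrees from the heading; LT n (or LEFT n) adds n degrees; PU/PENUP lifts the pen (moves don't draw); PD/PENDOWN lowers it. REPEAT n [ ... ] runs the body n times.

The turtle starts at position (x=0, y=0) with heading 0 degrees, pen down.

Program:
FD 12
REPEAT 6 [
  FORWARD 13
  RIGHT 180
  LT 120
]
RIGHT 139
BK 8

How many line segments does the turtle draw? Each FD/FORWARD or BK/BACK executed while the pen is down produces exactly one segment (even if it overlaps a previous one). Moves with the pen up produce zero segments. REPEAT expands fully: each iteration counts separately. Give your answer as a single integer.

Answer: 8

Derivation:
Executing turtle program step by step:
Start: pos=(0,0), heading=0, pen down
FD 12: (0,0) -> (12,0) [heading=0, draw]
REPEAT 6 [
  -- iteration 1/6 --
  FD 13: (12,0) -> (25,0) [heading=0, draw]
  RT 180: heading 0 -> 180
  LT 120: heading 180 -> 300
  -- iteration 2/6 --
  FD 13: (25,0) -> (31.5,-11.258) [heading=300, draw]
  RT 180: heading 300 -> 120
  LT 120: heading 120 -> 240
  -- iteration 3/6 --
  FD 13: (31.5,-11.258) -> (25,-22.517) [heading=240, draw]
  RT 180: heading 240 -> 60
  LT 120: heading 60 -> 180
  -- iteration 4/6 --
  FD 13: (25,-22.517) -> (12,-22.517) [heading=180, draw]
  RT 180: heading 180 -> 0
  LT 120: heading 0 -> 120
  -- iteration 5/6 --
  FD 13: (12,-22.517) -> (5.5,-11.258) [heading=120, draw]
  RT 180: heading 120 -> 300
  LT 120: heading 300 -> 60
  -- iteration 6/6 --
  FD 13: (5.5,-11.258) -> (12,0) [heading=60, draw]
  RT 180: heading 60 -> 240
  LT 120: heading 240 -> 0
]
RT 139: heading 0 -> 221
BK 8: (12,0) -> (18.038,5.248) [heading=221, draw]
Final: pos=(18.038,5.248), heading=221, 8 segment(s) drawn
Segments drawn: 8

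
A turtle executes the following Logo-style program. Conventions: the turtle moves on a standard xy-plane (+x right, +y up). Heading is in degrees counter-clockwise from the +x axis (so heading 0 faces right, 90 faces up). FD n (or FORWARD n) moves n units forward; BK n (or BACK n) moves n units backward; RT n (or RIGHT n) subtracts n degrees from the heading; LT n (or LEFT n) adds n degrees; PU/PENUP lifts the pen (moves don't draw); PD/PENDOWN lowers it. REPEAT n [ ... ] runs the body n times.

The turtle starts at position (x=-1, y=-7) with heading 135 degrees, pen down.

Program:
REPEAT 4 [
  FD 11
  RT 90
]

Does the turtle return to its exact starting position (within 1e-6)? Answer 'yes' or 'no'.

Executing turtle program step by step:
Start: pos=(-1,-7), heading=135, pen down
REPEAT 4 [
  -- iteration 1/4 --
  FD 11: (-1,-7) -> (-8.778,0.778) [heading=135, draw]
  RT 90: heading 135 -> 45
  -- iteration 2/4 --
  FD 11: (-8.778,0.778) -> (-1,8.556) [heading=45, draw]
  RT 90: heading 45 -> 315
  -- iteration 3/4 --
  FD 11: (-1,8.556) -> (6.778,0.778) [heading=315, draw]
  RT 90: heading 315 -> 225
  -- iteration 4/4 --
  FD 11: (6.778,0.778) -> (-1,-7) [heading=225, draw]
  RT 90: heading 225 -> 135
]
Final: pos=(-1,-7), heading=135, 4 segment(s) drawn

Start position: (-1, -7)
Final position: (-1, -7)
Distance = 0; < 1e-6 -> CLOSED

Answer: yes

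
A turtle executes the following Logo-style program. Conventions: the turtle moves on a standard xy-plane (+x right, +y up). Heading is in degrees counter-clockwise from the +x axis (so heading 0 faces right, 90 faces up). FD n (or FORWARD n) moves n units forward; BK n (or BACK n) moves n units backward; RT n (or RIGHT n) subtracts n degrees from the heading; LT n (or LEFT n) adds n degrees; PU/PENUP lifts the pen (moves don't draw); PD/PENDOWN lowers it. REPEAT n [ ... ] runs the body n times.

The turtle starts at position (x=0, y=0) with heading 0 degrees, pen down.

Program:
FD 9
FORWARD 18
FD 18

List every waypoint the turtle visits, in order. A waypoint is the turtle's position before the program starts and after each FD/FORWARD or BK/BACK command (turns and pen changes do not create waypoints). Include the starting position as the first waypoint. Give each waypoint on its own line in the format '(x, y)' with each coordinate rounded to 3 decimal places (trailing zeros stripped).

Executing turtle program step by step:
Start: pos=(0,0), heading=0, pen down
FD 9: (0,0) -> (9,0) [heading=0, draw]
FD 18: (9,0) -> (27,0) [heading=0, draw]
FD 18: (27,0) -> (45,0) [heading=0, draw]
Final: pos=(45,0), heading=0, 3 segment(s) drawn
Waypoints (4 total):
(0, 0)
(9, 0)
(27, 0)
(45, 0)

Answer: (0, 0)
(9, 0)
(27, 0)
(45, 0)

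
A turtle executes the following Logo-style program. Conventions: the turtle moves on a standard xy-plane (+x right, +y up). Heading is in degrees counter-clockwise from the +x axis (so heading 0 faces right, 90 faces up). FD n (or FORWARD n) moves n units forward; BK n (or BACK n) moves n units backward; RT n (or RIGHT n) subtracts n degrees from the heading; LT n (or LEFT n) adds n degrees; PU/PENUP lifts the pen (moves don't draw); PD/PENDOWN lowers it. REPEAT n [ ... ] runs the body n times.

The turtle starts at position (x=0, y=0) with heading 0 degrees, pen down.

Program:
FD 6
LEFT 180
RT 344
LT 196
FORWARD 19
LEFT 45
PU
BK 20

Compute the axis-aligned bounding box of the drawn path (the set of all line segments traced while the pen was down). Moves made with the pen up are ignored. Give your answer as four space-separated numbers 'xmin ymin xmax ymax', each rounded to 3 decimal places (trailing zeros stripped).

Answer: 0 0 22.113 10.068

Derivation:
Executing turtle program step by step:
Start: pos=(0,0), heading=0, pen down
FD 6: (0,0) -> (6,0) [heading=0, draw]
LT 180: heading 0 -> 180
RT 344: heading 180 -> 196
LT 196: heading 196 -> 32
FD 19: (6,0) -> (22.113,10.068) [heading=32, draw]
LT 45: heading 32 -> 77
PU: pen up
BK 20: (22.113,10.068) -> (17.614,-9.419) [heading=77, move]
Final: pos=(17.614,-9.419), heading=77, 2 segment(s) drawn

Segment endpoints: x in {0, 6, 22.113}, y in {0, 10.068}
xmin=0, ymin=0, xmax=22.113, ymax=10.068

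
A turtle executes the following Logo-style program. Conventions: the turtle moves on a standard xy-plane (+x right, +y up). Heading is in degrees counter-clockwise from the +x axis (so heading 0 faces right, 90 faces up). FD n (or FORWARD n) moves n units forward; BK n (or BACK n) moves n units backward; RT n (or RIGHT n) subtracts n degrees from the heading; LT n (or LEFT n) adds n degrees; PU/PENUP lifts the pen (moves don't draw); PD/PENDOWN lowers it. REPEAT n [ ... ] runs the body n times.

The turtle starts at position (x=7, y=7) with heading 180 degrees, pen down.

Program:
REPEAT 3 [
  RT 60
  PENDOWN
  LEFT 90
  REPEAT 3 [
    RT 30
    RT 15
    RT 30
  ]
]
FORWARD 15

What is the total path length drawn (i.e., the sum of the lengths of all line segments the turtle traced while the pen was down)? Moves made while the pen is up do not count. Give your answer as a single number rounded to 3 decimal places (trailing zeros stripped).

Answer: 15

Derivation:
Executing turtle program step by step:
Start: pos=(7,7), heading=180, pen down
REPEAT 3 [
  -- iteration 1/3 --
  RT 60: heading 180 -> 120
  PD: pen down
  LT 90: heading 120 -> 210
  REPEAT 3 [
    -- iteration 1/3 --
    RT 30: heading 210 -> 180
    RT 15: heading 180 -> 165
    RT 30: heading 165 -> 135
    -- iteration 2/3 --
    RT 30: heading 135 -> 105
    RT 15: heading 105 -> 90
    RT 30: heading 90 -> 60
    -- iteration 3/3 --
    RT 30: heading 60 -> 30
    RT 15: heading 30 -> 15
    RT 30: heading 15 -> 345
  ]
  -- iteration 2/3 --
  RT 60: heading 345 -> 285
  PD: pen down
  LT 90: heading 285 -> 15
  REPEAT 3 [
    -- iteration 1/3 --
    RT 30: heading 15 -> 345
    RT 15: heading 345 -> 330
    RT 30: heading 330 -> 300
    -- iteration 2/3 --
    RT 30: heading 300 -> 270
    RT 15: heading 270 -> 255
    RT 30: heading 255 -> 225
    -- iteration 3/3 --
    RT 30: heading 225 -> 195
    RT 15: heading 195 -> 180
    RT 30: heading 180 -> 150
  ]
  -- iteration 3/3 --
  RT 60: heading 150 -> 90
  PD: pen down
  LT 90: heading 90 -> 180
  REPEAT 3 [
    -- iteration 1/3 --
    RT 30: heading 180 -> 150
    RT 15: heading 150 -> 135
    RT 30: heading 135 -> 105
    -- iteration 2/3 --
    RT 30: heading 105 -> 75
    RT 15: heading 75 -> 60
    RT 30: heading 60 -> 30
    -- iteration 3/3 --
    RT 30: heading 30 -> 0
    RT 15: heading 0 -> 345
    RT 30: heading 345 -> 315
  ]
]
FD 15: (7,7) -> (17.607,-3.607) [heading=315, draw]
Final: pos=(17.607,-3.607), heading=315, 1 segment(s) drawn

Segment lengths:
  seg 1: (7,7) -> (17.607,-3.607), length = 15
Total = 15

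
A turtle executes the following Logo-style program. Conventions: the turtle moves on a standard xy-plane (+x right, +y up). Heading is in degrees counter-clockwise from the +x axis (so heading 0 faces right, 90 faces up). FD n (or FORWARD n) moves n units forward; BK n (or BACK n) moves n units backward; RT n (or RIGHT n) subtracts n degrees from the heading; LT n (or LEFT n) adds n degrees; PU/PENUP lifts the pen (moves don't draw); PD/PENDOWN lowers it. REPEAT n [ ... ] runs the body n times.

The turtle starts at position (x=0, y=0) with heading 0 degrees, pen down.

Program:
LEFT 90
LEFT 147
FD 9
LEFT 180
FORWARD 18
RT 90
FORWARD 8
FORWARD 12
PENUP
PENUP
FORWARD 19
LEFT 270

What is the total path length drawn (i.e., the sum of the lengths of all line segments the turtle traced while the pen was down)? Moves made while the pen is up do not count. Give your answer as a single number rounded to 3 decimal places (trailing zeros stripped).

Executing turtle program step by step:
Start: pos=(0,0), heading=0, pen down
LT 90: heading 0 -> 90
LT 147: heading 90 -> 237
FD 9: (0,0) -> (-4.902,-7.548) [heading=237, draw]
LT 180: heading 237 -> 57
FD 18: (-4.902,-7.548) -> (4.902,7.548) [heading=57, draw]
RT 90: heading 57 -> 327
FD 8: (4.902,7.548) -> (11.611,3.191) [heading=327, draw]
FD 12: (11.611,3.191) -> (21.675,-3.345) [heading=327, draw]
PU: pen up
PU: pen up
FD 19: (21.675,-3.345) -> (37.61,-13.693) [heading=327, move]
LT 270: heading 327 -> 237
Final: pos=(37.61,-13.693), heading=237, 4 segment(s) drawn

Segment lengths:
  seg 1: (0,0) -> (-4.902,-7.548), length = 9
  seg 2: (-4.902,-7.548) -> (4.902,7.548), length = 18
  seg 3: (4.902,7.548) -> (11.611,3.191), length = 8
  seg 4: (11.611,3.191) -> (21.675,-3.345), length = 12
Total = 47

Answer: 47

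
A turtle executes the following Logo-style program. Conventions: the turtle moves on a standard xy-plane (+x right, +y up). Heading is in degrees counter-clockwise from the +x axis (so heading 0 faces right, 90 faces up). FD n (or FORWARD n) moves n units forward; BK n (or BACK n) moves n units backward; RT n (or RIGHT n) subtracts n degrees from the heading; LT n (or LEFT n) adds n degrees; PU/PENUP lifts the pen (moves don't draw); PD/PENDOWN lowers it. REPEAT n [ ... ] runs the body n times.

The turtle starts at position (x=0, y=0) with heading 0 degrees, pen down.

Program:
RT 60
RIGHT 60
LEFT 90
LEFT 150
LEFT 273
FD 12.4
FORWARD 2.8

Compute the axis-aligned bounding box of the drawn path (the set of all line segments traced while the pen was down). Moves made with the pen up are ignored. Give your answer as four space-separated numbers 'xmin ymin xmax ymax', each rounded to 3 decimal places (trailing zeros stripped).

Executing turtle program step by step:
Start: pos=(0,0), heading=0, pen down
RT 60: heading 0 -> 300
RT 60: heading 300 -> 240
LT 90: heading 240 -> 330
LT 150: heading 330 -> 120
LT 273: heading 120 -> 33
FD 12.4: (0,0) -> (10.4,6.754) [heading=33, draw]
FD 2.8: (10.4,6.754) -> (12.748,8.279) [heading=33, draw]
Final: pos=(12.748,8.279), heading=33, 2 segment(s) drawn

Segment endpoints: x in {0, 10.4, 12.748}, y in {0, 6.754, 8.279}
xmin=0, ymin=0, xmax=12.748, ymax=8.279

Answer: 0 0 12.748 8.279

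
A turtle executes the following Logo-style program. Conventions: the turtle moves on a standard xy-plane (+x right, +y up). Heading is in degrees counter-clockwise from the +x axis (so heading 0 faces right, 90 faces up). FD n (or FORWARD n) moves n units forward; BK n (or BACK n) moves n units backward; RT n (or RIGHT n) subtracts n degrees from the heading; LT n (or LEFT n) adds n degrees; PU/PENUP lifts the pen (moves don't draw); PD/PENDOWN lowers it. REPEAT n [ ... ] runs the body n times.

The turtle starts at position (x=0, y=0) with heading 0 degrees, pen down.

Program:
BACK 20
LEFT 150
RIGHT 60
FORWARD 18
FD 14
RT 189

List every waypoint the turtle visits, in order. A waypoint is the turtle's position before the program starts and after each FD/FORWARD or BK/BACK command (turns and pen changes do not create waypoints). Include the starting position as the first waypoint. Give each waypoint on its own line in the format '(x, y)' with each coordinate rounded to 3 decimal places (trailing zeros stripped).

Answer: (0, 0)
(-20, 0)
(-20, 18)
(-20, 32)

Derivation:
Executing turtle program step by step:
Start: pos=(0,0), heading=0, pen down
BK 20: (0,0) -> (-20,0) [heading=0, draw]
LT 150: heading 0 -> 150
RT 60: heading 150 -> 90
FD 18: (-20,0) -> (-20,18) [heading=90, draw]
FD 14: (-20,18) -> (-20,32) [heading=90, draw]
RT 189: heading 90 -> 261
Final: pos=(-20,32), heading=261, 3 segment(s) drawn
Waypoints (4 total):
(0, 0)
(-20, 0)
(-20, 18)
(-20, 32)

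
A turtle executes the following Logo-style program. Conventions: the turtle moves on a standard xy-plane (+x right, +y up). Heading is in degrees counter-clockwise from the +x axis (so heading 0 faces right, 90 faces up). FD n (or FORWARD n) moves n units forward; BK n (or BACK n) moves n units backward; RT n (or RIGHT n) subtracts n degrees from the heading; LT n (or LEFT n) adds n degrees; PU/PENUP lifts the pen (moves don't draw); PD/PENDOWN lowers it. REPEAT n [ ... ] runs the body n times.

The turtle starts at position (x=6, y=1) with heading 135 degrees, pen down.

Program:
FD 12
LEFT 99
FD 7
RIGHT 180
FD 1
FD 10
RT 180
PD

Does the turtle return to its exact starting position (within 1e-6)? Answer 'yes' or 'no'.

Executing turtle program step by step:
Start: pos=(6,1), heading=135, pen down
FD 12: (6,1) -> (-2.485,9.485) [heading=135, draw]
LT 99: heading 135 -> 234
FD 7: (-2.485,9.485) -> (-6.6,3.822) [heading=234, draw]
RT 180: heading 234 -> 54
FD 1: (-6.6,3.822) -> (-6.012,4.631) [heading=54, draw]
FD 10: (-6.012,4.631) -> (-0.134,12.721) [heading=54, draw]
RT 180: heading 54 -> 234
PD: pen down
Final: pos=(-0.134,12.721), heading=234, 4 segment(s) drawn

Start position: (6, 1)
Final position: (-0.134, 12.721)
Distance = 13.229; >= 1e-6 -> NOT closed

Answer: no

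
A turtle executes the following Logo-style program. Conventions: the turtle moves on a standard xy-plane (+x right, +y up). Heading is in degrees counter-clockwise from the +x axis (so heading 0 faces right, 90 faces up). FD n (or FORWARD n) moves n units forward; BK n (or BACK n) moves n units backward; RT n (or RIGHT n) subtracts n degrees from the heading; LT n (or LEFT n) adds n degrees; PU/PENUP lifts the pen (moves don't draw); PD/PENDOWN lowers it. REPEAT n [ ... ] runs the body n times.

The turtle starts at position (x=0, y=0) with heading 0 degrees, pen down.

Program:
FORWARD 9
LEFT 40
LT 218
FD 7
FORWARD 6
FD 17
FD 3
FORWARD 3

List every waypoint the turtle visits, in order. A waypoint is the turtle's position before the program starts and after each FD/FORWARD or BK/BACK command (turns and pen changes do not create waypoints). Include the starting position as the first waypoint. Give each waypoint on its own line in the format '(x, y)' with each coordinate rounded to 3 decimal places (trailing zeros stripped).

Executing turtle program step by step:
Start: pos=(0,0), heading=0, pen down
FD 9: (0,0) -> (9,0) [heading=0, draw]
LT 40: heading 0 -> 40
LT 218: heading 40 -> 258
FD 7: (9,0) -> (7.545,-6.847) [heading=258, draw]
FD 6: (7.545,-6.847) -> (6.297,-12.716) [heading=258, draw]
FD 17: (6.297,-12.716) -> (2.763,-29.344) [heading=258, draw]
FD 3: (2.763,-29.344) -> (2.139,-32.279) [heading=258, draw]
FD 3: (2.139,-32.279) -> (1.515,-35.213) [heading=258, draw]
Final: pos=(1.515,-35.213), heading=258, 6 segment(s) drawn
Waypoints (7 total):
(0, 0)
(9, 0)
(7.545, -6.847)
(6.297, -12.716)
(2.763, -29.344)
(2.139, -32.279)
(1.515, -35.213)

Answer: (0, 0)
(9, 0)
(7.545, -6.847)
(6.297, -12.716)
(2.763, -29.344)
(2.139, -32.279)
(1.515, -35.213)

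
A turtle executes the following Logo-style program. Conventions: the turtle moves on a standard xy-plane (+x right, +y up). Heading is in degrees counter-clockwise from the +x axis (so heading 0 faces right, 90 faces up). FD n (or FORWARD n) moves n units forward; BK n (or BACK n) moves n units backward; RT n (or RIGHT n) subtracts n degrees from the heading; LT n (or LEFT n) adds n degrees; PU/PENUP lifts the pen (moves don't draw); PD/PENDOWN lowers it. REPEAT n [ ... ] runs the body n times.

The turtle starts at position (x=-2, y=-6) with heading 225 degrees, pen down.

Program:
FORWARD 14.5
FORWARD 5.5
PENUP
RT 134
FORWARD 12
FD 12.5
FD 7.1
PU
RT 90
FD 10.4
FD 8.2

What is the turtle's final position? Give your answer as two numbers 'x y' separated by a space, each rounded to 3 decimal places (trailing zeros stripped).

Answer: 1.904 11.778

Derivation:
Executing turtle program step by step:
Start: pos=(-2,-6), heading=225, pen down
FD 14.5: (-2,-6) -> (-12.253,-16.253) [heading=225, draw]
FD 5.5: (-12.253,-16.253) -> (-16.142,-20.142) [heading=225, draw]
PU: pen up
RT 134: heading 225 -> 91
FD 12: (-16.142,-20.142) -> (-16.352,-8.144) [heading=91, move]
FD 12.5: (-16.352,-8.144) -> (-16.57,4.354) [heading=91, move]
FD 7.1: (-16.57,4.354) -> (-16.694,11.453) [heading=91, move]
PU: pen up
RT 90: heading 91 -> 1
FD 10.4: (-16.694,11.453) -> (-6.295,11.635) [heading=1, move]
FD 8.2: (-6.295,11.635) -> (1.904,11.778) [heading=1, move]
Final: pos=(1.904,11.778), heading=1, 2 segment(s) drawn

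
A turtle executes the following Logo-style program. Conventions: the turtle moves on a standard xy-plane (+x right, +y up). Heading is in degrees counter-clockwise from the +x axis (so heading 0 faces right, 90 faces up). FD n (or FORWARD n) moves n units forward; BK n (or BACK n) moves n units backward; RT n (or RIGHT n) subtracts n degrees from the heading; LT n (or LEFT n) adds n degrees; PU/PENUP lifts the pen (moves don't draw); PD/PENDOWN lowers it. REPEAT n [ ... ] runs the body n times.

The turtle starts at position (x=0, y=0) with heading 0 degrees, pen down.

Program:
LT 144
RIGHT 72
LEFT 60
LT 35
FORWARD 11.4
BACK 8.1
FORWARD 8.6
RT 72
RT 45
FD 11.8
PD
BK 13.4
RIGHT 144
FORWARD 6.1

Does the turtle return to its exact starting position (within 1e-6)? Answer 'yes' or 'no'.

Executing turtle program step by step:
Start: pos=(0,0), heading=0, pen down
LT 144: heading 0 -> 144
RT 72: heading 144 -> 72
LT 60: heading 72 -> 132
LT 35: heading 132 -> 167
FD 11.4: (0,0) -> (-11.108,2.564) [heading=167, draw]
BK 8.1: (-11.108,2.564) -> (-3.215,0.742) [heading=167, draw]
FD 8.6: (-3.215,0.742) -> (-11.595,2.677) [heading=167, draw]
RT 72: heading 167 -> 95
RT 45: heading 95 -> 50
FD 11.8: (-11.595,2.677) -> (-4.01,11.716) [heading=50, draw]
PD: pen down
BK 13.4: (-4.01,11.716) -> (-12.623,1.451) [heading=50, draw]
RT 144: heading 50 -> 266
FD 6.1: (-12.623,1.451) -> (-13.049,-4.634) [heading=266, draw]
Final: pos=(-13.049,-4.634), heading=266, 6 segment(s) drawn

Start position: (0, 0)
Final position: (-13.049, -4.634)
Distance = 13.847; >= 1e-6 -> NOT closed

Answer: no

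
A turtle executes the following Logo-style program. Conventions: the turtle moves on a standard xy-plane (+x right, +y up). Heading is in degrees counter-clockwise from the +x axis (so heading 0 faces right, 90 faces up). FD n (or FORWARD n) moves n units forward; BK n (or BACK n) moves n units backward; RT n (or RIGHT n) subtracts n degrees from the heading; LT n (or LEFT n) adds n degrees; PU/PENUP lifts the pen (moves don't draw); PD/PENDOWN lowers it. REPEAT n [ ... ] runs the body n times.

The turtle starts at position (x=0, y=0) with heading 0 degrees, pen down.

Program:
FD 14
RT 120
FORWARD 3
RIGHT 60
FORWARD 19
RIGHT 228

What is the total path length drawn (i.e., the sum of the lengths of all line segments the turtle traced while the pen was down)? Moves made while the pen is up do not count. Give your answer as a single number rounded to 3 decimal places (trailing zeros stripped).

Answer: 36

Derivation:
Executing turtle program step by step:
Start: pos=(0,0), heading=0, pen down
FD 14: (0,0) -> (14,0) [heading=0, draw]
RT 120: heading 0 -> 240
FD 3: (14,0) -> (12.5,-2.598) [heading=240, draw]
RT 60: heading 240 -> 180
FD 19: (12.5,-2.598) -> (-6.5,-2.598) [heading=180, draw]
RT 228: heading 180 -> 312
Final: pos=(-6.5,-2.598), heading=312, 3 segment(s) drawn

Segment lengths:
  seg 1: (0,0) -> (14,0), length = 14
  seg 2: (14,0) -> (12.5,-2.598), length = 3
  seg 3: (12.5,-2.598) -> (-6.5,-2.598), length = 19
Total = 36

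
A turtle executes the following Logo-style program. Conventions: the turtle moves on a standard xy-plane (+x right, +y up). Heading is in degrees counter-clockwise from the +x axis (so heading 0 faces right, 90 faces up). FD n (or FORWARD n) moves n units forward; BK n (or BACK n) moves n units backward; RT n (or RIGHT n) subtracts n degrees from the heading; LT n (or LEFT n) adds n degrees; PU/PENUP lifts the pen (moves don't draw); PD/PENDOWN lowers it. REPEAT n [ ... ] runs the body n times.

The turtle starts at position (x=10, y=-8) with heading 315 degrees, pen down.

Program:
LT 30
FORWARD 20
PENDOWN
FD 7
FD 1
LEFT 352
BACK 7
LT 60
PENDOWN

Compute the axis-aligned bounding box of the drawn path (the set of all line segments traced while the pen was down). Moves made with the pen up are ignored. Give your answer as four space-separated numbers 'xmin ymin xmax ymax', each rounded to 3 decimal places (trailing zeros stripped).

Answer: 10 -15.247 37.046 -8

Derivation:
Executing turtle program step by step:
Start: pos=(10,-8), heading=315, pen down
LT 30: heading 315 -> 345
FD 20: (10,-8) -> (29.319,-13.176) [heading=345, draw]
PD: pen down
FD 7: (29.319,-13.176) -> (36.08,-14.988) [heading=345, draw]
FD 1: (36.08,-14.988) -> (37.046,-15.247) [heading=345, draw]
LT 352: heading 345 -> 337
BK 7: (37.046,-15.247) -> (30.602,-12.512) [heading=337, draw]
LT 60: heading 337 -> 37
PD: pen down
Final: pos=(30.602,-12.512), heading=37, 4 segment(s) drawn

Segment endpoints: x in {10, 29.319, 30.602, 36.08, 37.046}, y in {-15.247, -14.988, -13.176, -12.512, -8}
xmin=10, ymin=-15.247, xmax=37.046, ymax=-8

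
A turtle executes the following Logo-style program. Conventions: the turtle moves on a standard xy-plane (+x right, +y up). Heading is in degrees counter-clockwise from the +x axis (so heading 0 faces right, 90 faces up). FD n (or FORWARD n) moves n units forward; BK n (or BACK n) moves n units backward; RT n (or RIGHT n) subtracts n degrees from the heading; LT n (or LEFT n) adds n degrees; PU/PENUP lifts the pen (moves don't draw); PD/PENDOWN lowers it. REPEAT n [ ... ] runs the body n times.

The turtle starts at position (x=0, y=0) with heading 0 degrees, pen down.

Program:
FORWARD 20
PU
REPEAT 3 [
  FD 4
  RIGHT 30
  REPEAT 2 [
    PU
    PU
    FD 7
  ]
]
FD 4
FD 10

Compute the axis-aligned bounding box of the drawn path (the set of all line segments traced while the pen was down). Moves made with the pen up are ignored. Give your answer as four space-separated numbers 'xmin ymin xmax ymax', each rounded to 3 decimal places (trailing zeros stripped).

Executing turtle program step by step:
Start: pos=(0,0), heading=0, pen down
FD 20: (0,0) -> (20,0) [heading=0, draw]
PU: pen up
REPEAT 3 [
  -- iteration 1/3 --
  FD 4: (20,0) -> (24,0) [heading=0, move]
  RT 30: heading 0 -> 330
  REPEAT 2 [
    -- iteration 1/2 --
    PU: pen up
    PU: pen up
    FD 7: (24,0) -> (30.062,-3.5) [heading=330, move]
    -- iteration 2/2 --
    PU: pen up
    PU: pen up
    FD 7: (30.062,-3.5) -> (36.124,-7) [heading=330, move]
  ]
  -- iteration 2/3 --
  FD 4: (36.124,-7) -> (39.588,-9) [heading=330, move]
  RT 30: heading 330 -> 300
  REPEAT 2 [
    -- iteration 1/2 --
    PU: pen up
    PU: pen up
    FD 7: (39.588,-9) -> (43.088,-15.062) [heading=300, move]
    -- iteration 2/2 --
    PU: pen up
    PU: pen up
    FD 7: (43.088,-15.062) -> (46.588,-21.124) [heading=300, move]
  ]
  -- iteration 3/3 --
  FD 4: (46.588,-21.124) -> (48.588,-24.588) [heading=300, move]
  RT 30: heading 300 -> 270
  REPEAT 2 [
    -- iteration 1/2 --
    PU: pen up
    PU: pen up
    FD 7: (48.588,-24.588) -> (48.588,-31.588) [heading=270, move]
    -- iteration 2/2 --
    PU: pen up
    PU: pen up
    FD 7: (48.588,-31.588) -> (48.588,-38.588) [heading=270, move]
  ]
]
FD 4: (48.588,-38.588) -> (48.588,-42.588) [heading=270, move]
FD 10: (48.588,-42.588) -> (48.588,-52.588) [heading=270, move]
Final: pos=(48.588,-52.588), heading=270, 1 segment(s) drawn

Segment endpoints: x in {0, 20}, y in {0}
xmin=0, ymin=0, xmax=20, ymax=0

Answer: 0 0 20 0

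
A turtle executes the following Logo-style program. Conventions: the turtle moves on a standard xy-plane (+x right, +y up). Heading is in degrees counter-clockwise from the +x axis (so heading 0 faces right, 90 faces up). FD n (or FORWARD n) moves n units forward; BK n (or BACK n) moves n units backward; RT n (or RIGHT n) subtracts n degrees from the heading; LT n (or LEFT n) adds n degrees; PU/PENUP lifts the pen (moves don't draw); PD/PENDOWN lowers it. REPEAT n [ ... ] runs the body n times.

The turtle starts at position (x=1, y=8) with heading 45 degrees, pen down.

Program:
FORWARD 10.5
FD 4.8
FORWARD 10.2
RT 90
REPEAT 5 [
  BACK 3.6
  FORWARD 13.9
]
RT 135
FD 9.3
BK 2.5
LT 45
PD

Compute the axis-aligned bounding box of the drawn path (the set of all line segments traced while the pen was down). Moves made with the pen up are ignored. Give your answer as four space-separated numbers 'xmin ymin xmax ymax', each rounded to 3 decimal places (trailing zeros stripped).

Executing turtle program step by step:
Start: pos=(1,8), heading=45, pen down
FD 10.5: (1,8) -> (8.425,15.425) [heading=45, draw]
FD 4.8: (8.425,15.425) -> (11.819,18.819) [heading=45, draw]
FD 10.2: (11.819,18.819) -> (19.031,26.031) [heading=45, draw]
RT 90: heading 45 -> 315
REPEAT 5 [
  -- iteration 1/5 --
  BK 3.6: (19.031,26.031) -> (16.486,28.577) [heading=315, draw]
  FD 13.9: (16.486,28.577) -> (26.314,18.748) [heading=315, draw]
  -- iteration 2/5 --
  BK 3.6: (26.314,18.748) -> (23.769,21.294) [heading=315, draw]
  FD 13.9: (23.769,21.294) -> (33.598,11.465) [heading=315, draw]
  -- iteration 3/5 --
  BK 3.6: (33.598,11.465) -> (31.052,14.01) [heading=315, draw]
  FD 13.9: (31.052,14.01) -> (40.881,4.182) [heading=315, draw]
  -- iteration 4/5 --
  BK 3.6: (40.881,4.182) -> (38.335,6.727) [heading=315, draw]
  FD 13.9: (38.335,6.727) -> (48.164,-3.102) [heading=315, draw]
  -- iteration 5/5 --
  BK 3.6: (48.164,-3.102) -> (45.618,-0.556) [heading=315, draw]
  FD 13.9: (45.618,-0.556) -> (55.447,-10.385) [heading=315, draw]
]
RT 135: heading 315 -> 180
FD 9.3: (55.447,-10.385) -> (46.147,-10.385) [heading=180, draw]
BK 2.5: (46.147,-10.385) -> (48.647,-10.385) [heading=180, draw]
LT 45: heading 180 -> 225
PD: pen down
Final: pos=(48.647,-10.385), heading=225, 15 segment(s) drawn

Segment endpoints: x in {1, 8.425, 11.819, 16.486, 19.031, 23.769, 26.314, 31.052, 33.598, 38.335, 40.881, 45.618, 46.147, 48.164, 48.647, 55.447}, y in {-10.385, -10.385, -3.102, -0.556, 4.182, 6.727, 8, 11.465, 14.01, 15.425, 18.748, 18.819, 21.294, 26.031, 28.577}
xmin=1, ymin=-10.385, xmax=55.447, ymax=28.577

Answer: 1 -10.385 55.447 28.577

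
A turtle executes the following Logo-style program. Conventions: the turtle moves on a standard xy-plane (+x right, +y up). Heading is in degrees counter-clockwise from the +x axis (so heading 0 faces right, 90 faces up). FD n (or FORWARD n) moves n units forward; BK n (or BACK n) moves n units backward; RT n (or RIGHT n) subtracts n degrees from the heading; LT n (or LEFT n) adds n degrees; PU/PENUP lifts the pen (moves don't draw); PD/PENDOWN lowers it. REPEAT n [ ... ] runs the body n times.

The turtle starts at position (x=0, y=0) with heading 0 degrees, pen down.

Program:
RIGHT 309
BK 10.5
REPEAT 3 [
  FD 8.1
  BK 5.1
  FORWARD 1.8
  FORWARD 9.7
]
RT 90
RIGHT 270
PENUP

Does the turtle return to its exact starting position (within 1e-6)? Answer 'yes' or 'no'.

Answer: no

Derivation:
Executing turtle program step by step:
Start: pos=(0,0), heading=0, pen down
RT 309: heading 0 -> 51
BK 10.5: (0,0) -> (-6.608,-8.16) [heading=51, draw]
REPEAT 3 [
  -- iteration 1/3 --
  FD 8.1: (-6.608,-8.16) -> (-1.51,-1.865) [heading=51, draw]
  BK 5.1: (-1.51,-1.865) -> (-4.72,-5.829) [heading=51, draw]
  FD 1.8: (-4.72,-5.829) -> (-3.587,-4.43) [heading=51, draw]
  FD 9.7: (-3.587,-4.43) -> (2.517,3.109) [heading=51, draw]
  -- iteration 2/3 --
  FD 8.1: (2.517,3.109) -> (7.615,9.403) [heading=51, draw]
  BK 5.1: (7.615,9.403) -> (4.405,5.44) [heading=51, draw]
  FD 1.8: (4.405,5.44) -> (5.538,6.839) [heading=51, draw]
  FD 9.7: (5.538,6.839) -> (11.642,14.377) [heading=51, draw]
  -- iteration 3/3 --
  FD 8.1: (11.642,14.377) -> (16.74,20.672) [heading=51, draw]
  BK 5.1: (16.74,20.672) -> (13.53,16.709) [heading=51, draw]
  FD 1.8: (13.53,16.709) -> (14.663,18.108) [heading=51, draw]
  FD 9.7: (14.663,18.108) -> (20.768,25.646) [heading=51, draw]
]
RT 90: heading 51 -> 321
RT 270: heading 321 -> 51
PU: pen up
Final: pos=(20.768,25.646), heading=51, 13 segment(s) drawn

Start position: (0, 0)
Final position: (20.768, 25.646)
Distance = 33; >= 1e-6 -> NOT closed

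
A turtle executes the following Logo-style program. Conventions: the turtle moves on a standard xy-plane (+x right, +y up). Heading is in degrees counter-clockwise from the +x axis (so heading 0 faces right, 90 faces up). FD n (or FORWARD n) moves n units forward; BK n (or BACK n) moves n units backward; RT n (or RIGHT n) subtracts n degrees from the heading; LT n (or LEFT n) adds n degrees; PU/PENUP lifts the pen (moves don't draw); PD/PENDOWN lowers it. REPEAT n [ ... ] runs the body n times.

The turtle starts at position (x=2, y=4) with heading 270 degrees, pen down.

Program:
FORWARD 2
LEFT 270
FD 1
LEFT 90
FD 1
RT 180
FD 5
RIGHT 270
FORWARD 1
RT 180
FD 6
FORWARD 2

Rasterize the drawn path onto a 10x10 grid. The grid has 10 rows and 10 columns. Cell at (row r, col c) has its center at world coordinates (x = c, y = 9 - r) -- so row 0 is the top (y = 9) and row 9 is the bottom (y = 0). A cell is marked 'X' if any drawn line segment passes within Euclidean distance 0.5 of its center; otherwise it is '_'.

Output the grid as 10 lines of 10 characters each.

Answer: __________
__________
__________
XXXXXXXXX_
_X________
_XX_______
_XX_______
_XX_______
_X________
__________

Derivation:
Segment 0: (2,4) -> (2,2)
Segment 1: (2,2) -> (1,2)
Segment 2: (1,2) -> (1,1)
Segment 3: (1,1) -> (1,6)
Segment 4: (1,6) -> (0,6)
Segment 5: (0,6) -> (6,6)
Segment 6: (6,6) -> (8,6)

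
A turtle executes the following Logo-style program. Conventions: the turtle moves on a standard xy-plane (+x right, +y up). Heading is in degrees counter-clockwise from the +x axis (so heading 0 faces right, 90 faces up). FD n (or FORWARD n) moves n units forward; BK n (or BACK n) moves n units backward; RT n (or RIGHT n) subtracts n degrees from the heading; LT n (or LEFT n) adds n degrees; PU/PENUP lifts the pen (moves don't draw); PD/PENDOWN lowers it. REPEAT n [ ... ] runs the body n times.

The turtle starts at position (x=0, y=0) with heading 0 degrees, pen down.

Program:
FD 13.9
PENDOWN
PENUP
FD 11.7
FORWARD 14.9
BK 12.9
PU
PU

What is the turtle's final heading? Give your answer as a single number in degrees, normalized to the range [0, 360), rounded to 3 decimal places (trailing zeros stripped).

Answer: 0

Derivation:
Executing turtle program step by step:
Start: pos=(0,0), heading=0, pen down
FD 13.9: (0,0) -> (13.9,0) [heading=0, draw]
PD: pen down
PU: pen up
FD 11.7: (13.9,0) -> (25.6,0) [heading=0, move]
FD 14.9: (25.6,0) -> (40.5,0) [heading=0, move]
BK 12.9: (40.5,0) -> (27.6,0) [heading=0, move]
PU: pen up
PU: pen up
Final: pos=(27.6,0), heading=0, 1 segment(s) drawn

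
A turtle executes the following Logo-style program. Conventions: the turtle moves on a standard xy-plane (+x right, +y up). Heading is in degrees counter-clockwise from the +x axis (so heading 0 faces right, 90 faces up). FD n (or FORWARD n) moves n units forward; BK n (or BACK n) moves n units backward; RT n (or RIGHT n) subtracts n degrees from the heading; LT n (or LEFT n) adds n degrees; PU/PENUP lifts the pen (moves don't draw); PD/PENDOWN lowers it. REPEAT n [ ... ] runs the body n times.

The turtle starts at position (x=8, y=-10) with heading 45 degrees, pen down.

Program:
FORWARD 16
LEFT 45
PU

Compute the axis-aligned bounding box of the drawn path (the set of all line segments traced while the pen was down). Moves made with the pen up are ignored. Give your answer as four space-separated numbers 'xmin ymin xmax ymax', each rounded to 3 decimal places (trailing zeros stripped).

Executing turtle program step by step:
Start: pos=(8,-10), heading=45, pen down
FD 16: (8,-10) -> (19.314,1.314) [heading=45, draw]
LT 45: heading 45 -> 90
PU: pen up
Final: pos=(19.314,1.314), heading=90, 1 segment(s) drawn

Segment endpoints: x in {8, 19.314}, y in {-10, 1.314}
xmin=8, ymin=-10, xmax=19.314, ymax=1.314

Answer: 8 -10 19.314 1.314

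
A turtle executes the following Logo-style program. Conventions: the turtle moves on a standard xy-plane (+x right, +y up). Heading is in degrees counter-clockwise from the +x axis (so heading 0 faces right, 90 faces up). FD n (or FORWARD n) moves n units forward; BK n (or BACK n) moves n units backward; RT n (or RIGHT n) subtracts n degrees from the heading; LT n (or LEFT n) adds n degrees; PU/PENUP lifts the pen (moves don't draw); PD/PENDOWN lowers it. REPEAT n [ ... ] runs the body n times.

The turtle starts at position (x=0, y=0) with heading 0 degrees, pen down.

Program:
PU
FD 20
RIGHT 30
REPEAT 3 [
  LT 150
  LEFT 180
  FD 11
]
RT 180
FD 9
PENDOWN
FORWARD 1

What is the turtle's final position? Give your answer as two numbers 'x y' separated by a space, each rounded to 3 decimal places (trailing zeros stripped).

Answer: 25 -21.392

Derivation:
Executing turtle program step by step:
Start: pos=(0,0), heading=0, pen down
PU: pen up
FD 20: (0,0) -> (20,0) [heading=0, move]
RT 30: heading 0 -> 330
REPEAT 3 [
  -- iteration 1/3 --
  LT 150: heading 330 -> 120
  LT 180: heading 120 -> 300
  FD 11: (20,0) -> (25.5,-9.526) [heading=300, move]
  -- iteration 2/3 --
  LT 150: heading 300 -> 90
  LT 180: heading 90 -> 270
  FD 11: (25.5,-9.526) -> (25.5,-20.526) [heading=270, move]
  -- iteration 3/3 --
  LT 150: heading 270 -> 60
  LT 180: heading 60 -> 240
  FD 11: (25.5,-20.526) -> (20,-30.053) [heading=240, move]
]
RT 180: heading 240 -> 60
FD 9: (20,-30.053) -> (24.5,-22.258) [heading=60, move]
PD: pen down
FD 1: (24.5,-22.258) -> (25,-21.392) [heading=60, draw]
Final: pos=(25,-21.392), heading=60, 1 segment(s) drawn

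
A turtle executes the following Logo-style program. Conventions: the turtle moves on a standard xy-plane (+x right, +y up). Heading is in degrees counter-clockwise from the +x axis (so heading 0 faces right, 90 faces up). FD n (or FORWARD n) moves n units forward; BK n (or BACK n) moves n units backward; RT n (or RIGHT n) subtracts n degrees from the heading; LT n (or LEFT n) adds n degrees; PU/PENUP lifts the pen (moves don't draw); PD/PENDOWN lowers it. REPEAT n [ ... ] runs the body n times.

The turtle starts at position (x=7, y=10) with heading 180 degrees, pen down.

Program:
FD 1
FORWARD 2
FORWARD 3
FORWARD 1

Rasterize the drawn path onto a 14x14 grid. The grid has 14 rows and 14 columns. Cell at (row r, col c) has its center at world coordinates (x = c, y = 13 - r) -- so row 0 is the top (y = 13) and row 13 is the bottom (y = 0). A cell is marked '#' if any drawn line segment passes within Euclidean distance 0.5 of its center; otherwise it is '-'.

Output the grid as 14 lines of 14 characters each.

Answer: --------------
--------------
--------------
########------
--------------
--------------
--------------
--------------
--------------
--------------
--------------
--------------
--------------
--------------

Derivation:
Segment 0: (7,10) -> (6,10)
Segment 1: (6,10) -> (4,10)
Segment 2: (4,10) -> (1,10)
Segment 3: (1,10) -> (0,10)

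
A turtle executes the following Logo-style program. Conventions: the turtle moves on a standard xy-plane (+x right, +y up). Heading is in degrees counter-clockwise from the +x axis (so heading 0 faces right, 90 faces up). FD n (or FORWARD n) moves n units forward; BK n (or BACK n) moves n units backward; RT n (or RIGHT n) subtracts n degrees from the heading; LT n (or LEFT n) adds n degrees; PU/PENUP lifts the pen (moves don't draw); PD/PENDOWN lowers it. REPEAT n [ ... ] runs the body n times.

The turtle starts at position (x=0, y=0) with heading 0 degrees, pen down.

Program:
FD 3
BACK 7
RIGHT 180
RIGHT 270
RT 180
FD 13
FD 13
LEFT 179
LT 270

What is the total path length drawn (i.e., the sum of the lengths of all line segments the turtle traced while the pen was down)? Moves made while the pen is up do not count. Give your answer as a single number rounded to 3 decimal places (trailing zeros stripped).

Answer: 36

Derivation:
Executing turtle program step by step:
Start: pos=(0,0), heading=0, pen down
FD 3: (0,0) -> (3,0) [heading=0, draw]
BK 7: (3,0) -> (-4,0) [heading=0, draw]
RT 180: heading 0 -> 180
RT 270: heading 180 -> 270
RT 180: heading 270 -> 90
FD 13: (-4,0) -> (-4,13) [heading=90, draw]
FD 13: (-4,13) -> (-4,26) [heading=90, draw]
LT 179: heading 90 -> 269
LT 270: heading 269 -> 179
Final: pos=(-4,26), heading=179, 4 segment(s) drawn

Segment lengths:
  seg 1: (0,0) -> (3,0), length = 3
  seg 2: (3,0) -> (-4,0), length = 7
  seg 3: (-4,0) -> (-4,13), length = 13
  seg 4: (-4,13) -> (-4,26), length = 13
Total = 36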